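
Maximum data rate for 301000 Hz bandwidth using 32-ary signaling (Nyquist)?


Rate = 2 * B * log2(M) = 2 * 301000 * 5.0 = 3010000.0

3010000.0 bps


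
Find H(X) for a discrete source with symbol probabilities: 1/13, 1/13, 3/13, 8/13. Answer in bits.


H = -sum(p_i * log2(p_i)). Terms: -(1/13)*log2(1/13) = 0.284649; -(1/13)*log2(1/13) = 0.284649; -(3/13)*log2(3/13) = 0.488187; -(8/13)*log2(8/13) = 0.431040. H = 0.284649 + 0.284649 + 0.488187 + 0.431040 = 1.4885

1.4885 bits


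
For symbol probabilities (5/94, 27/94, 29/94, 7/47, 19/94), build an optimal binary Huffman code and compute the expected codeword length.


Huffman construction (repeatedly merge the two least-probable nodes; each merge adds 1 bit to every symbol beneath it): 5/94 + 7/47 = 19/94; 19/94 + 19/94 = 19/47; 27/94 + 29/94 = 28/47; 19/47 + 28/47 = 1. Resulting codeword lengths (in the order the probabilities were given): (3, 2, 2, 3, 2). L_avg = sum(p_i * l_i) = 5/94*3 + 27/94*2 + 29/94*2 + 7/47*3 + 19/94*2 = 207/94 = 2.2021

2.2021 bits


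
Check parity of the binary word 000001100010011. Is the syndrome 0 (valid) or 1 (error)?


Syndrome = XOR of all bits = 0 XOR 0 XOR 0 XOR 0 XOR 0 XOR 1 XOR 1 XOR 0 XOR 0 XOR 0 XOR 1 XOR 0 XOR 0 XOR 1 XOR 1 = 1

1


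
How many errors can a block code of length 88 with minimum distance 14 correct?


Correction capability = floor((d-1)/2) = floor((14-1)/2) = 6

6 errors


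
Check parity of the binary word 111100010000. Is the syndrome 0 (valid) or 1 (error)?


Syndrome = XOR of all bits = 1 XOR 1 XOR 1 XOR 1 XOR 0 XOR 0 XOR 0 XOR 1 XOR 0 XOR 0 XOR 0 XOR 0 = 1

1


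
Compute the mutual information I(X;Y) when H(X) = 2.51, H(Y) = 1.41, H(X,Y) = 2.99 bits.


I(X;Y) = H(X) + H(Y) - H(X,Y) = 2.51 + 1.41 - 2.99 = 0.93

0.93 bits


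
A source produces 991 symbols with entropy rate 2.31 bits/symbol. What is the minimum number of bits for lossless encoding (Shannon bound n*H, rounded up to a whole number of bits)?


Minimum bits >= n * H = 991 * 2.31 = 2289.21, rounded up to a whole number of bits = 2290

2290 bits


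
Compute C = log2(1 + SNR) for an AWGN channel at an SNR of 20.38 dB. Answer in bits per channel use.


SNR_linear = 10^(20.38/10) = 109.144; C = log2(1 + SNR_linear) = log2(1 + 109.144) = 6.7832

6.7832 bits/channel use


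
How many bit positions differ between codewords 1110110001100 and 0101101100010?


Count differing positions: ^ . ^ ^ . ^ ^ ^ . ^ ^ ^ . = 9 differences

9


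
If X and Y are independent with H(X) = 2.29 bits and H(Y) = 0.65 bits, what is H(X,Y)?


For independent variables, H(X,Y) = H(X) + H(Y) = 2.29 + 0.65 = 2.94

2.94 bits


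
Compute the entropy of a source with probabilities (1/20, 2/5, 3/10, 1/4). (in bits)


H = -sum(p_i * log2(p_i)). Terms: -(1/20)*log2(1/20) = 0.216096; -(2/5)*log2(2/5) = 0.528771; -(3/10)*log2(3/10) = 0.521090; -(1/4)*log2(1/4) = 0.500000. H = 0.216096 + 0.528771 + 0.521090 + 0.500000 = 1.766

1.766 bits


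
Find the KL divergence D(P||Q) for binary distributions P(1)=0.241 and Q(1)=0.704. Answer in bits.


KL = p*log2(p/q) + (1-p)*log2((1-p)/(1-q)) = 0.241*log2(0.241/0.704) + 0.759*log2(0.759/0.296) = 0.6584

0.6584 bits


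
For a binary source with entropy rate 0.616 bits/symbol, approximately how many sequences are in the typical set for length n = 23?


log2|A_typical| = nH = 23 * 0.616 = 14.168, so |A_typical| ~ 2^14.168 = 1.841e+04

1.841e+04


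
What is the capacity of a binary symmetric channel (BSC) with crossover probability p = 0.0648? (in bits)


H(p) = -p*log2(p) - (1-p)*log2(1-p) = -0.0648*log2(0.0648) - 0.9352*log2(0.9352) = 0.255821 + 0.090390 = 0.3462. C = 1 - H(p) = 1 - 0.3462 = 0.6538

0.6538 bits


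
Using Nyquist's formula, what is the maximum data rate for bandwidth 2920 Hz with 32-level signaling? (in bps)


Rate = 2 * B * log2(M) = 2 * 2920 * 5.0 = 29200.0

29200.0 bps


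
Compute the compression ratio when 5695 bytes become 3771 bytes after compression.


Ratio = original / compressed = 5695 / 3771 = 1.5102

1.5102


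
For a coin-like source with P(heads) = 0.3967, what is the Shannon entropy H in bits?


H = -p*log2(p) - (1-p)*log2(1-p). -0.3967*log2(0.3967) = 0.529150; -0.6033*log2(0.6033) = 0.439837. H = 0.529150 + 0.439837 = 0.969

0.969 bits


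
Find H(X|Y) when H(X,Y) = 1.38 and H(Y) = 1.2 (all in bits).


H(X|Y) = H(X,Y) - H(Y) = 1.38 - 1.2 = 0.18

0.18 bits


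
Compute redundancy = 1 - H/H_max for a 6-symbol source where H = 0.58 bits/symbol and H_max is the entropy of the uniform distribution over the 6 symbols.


H_max = log2(K) = log2(6) = 2.585 bits/symbol. Redundancy = 1 - H/H_max = 1 - 0.58/2.585 = 1 - 0.2244 = 0.7756

0.7756


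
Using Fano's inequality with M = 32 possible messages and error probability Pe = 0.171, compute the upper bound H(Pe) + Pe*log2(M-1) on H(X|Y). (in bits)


H(Pe) = -Pe*log2(Pe) - (1-Pe)*log2(1-Pe) = -0.171*log2(0.171) - 0.829*log2(0.829) = 0.435696 + 0.224291 = 0.66. Pe*log2(M-1) = 0.171*log2(31) = 0.847168. Bound = H(Pe) + Pe*log2(M-1) = 0.435696 + 0.224291 + 0.847168 = 1.5072

1.5072 bits


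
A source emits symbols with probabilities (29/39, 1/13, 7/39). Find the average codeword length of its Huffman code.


Huffman construction (repeatedly merge the two least-probable nodes; each merge adds 1 bit to every symbol beneath it): 1/13 + 7/39 = 10/39; 10/39 + 29/39 = 1. Resulting codeword lengths (in the order the probabilities were given): (1, 2, 2). L_avg = sum(p_i * l_i) = 29/39*1 + 1/13*2 + 7/39*2 = 49/39 = 1.2564

1.2564 bits


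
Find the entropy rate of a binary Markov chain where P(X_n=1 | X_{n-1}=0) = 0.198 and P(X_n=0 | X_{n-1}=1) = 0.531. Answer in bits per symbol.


Stationary distribution: pi_0 = p10/(p01+p10) = 0.7284, pi_1 = 0.2716. Entropy rate H' = pi_0*H(p01) + pi_1*H(p10) = 0.7284*0.7179 + 0.2716*0.9972 = 0.7938

0.7938 bits/symbol


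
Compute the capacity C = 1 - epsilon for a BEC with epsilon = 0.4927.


C = 1 - epsilon = 1 - 0.4927 = 0.5073

0.5073 bits


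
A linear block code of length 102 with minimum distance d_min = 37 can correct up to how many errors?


Correction capability = floor((d-1)/2) = floor((37-1)/2) = 18

18 errors


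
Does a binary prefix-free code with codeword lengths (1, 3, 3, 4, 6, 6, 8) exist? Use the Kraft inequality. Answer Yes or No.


Kraft sum = sum(2^(-l_i)) = 0.8477, need <= 1. Result: satisfied (a binary prefix-free code with these lengths exists)

Yes


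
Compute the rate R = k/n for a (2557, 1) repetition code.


Rate = k/n = 1/2557

1/2557


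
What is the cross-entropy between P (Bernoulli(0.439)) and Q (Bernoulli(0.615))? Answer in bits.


H(P,Q) = -p*log2(q) - (1-p)*log2(1-q). -0.439*log2(0.615) = 0.307889; -0.561*log2(0.385) = 0.772536. H(P,Q) = 0.307889 + 0.772536 = 1.0804

1.0804 bits


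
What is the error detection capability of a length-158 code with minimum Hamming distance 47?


Detection capability = d_min - 1 = 47 - 1 = 46

46 errors


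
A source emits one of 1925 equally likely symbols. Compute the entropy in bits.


H = log2(n) = log2(1925) = 10.9106

10.9106 bits


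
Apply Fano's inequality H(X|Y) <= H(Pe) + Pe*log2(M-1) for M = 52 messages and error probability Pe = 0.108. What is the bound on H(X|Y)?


H(Pe) = -Pe*log2(Pe) - (1-Pe)*log2(1-Pe) = -0.108*log2(0.108) - 0.892*log2(0.892) = 0.346777 + 0.147077 = 0.4939. Pe*log2(M-1) = 0.108*log2(51) = 0.612622. Bound = H(Pe) + Pe*log2(M-1) = 0.346777 + 0.147077 + 0.612622 = 1.1065

1.1065 bits


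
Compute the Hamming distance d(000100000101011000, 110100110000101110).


Count differing positions: ^ ^ . . . . ^ ^ . ^ . ^ ^ ^ . ^ ^ . = 10 differences

10


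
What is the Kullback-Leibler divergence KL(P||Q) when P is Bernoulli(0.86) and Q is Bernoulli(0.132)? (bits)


KL = p*log2(p/q) + (1-p)*log2((1-p)/(1-q)) = 0.86*log2(0.86/0.132) + 0.14*log2(0.14/0.868) = 1.9567

1.9567 bits


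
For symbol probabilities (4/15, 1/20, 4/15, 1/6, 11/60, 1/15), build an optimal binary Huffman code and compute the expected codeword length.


Huffman construction (repeatedly merge the two least-probable nodes; each merge adds 1 bit to every symbol beneath it): 1/20 + 1/15 = 7/60; 7/60 + 1/6 = 17/60; 11/60 + 4/15 = 9/20; 4/15 + 17/60 = 11/20; 9/20 + 11/20 = 1. Resulting codeword lengths (in the order the probabilities were given): (2, 4, 2, 3, 2, 4). L_avg = sum(p_i * l_i) = 4/15*2 + 1/20*4 + 4/15*2 + 1/6*3 + 11/60*2 + 1/15*4 = 12/5 = 2.4

2.4 bits


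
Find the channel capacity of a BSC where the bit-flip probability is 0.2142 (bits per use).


H(p) = -p*log2(p) - (1-p)*log2(1-p) = -0.2142*log2(0.2142) - 0.7858*log2(0.7858) = 0.476160 + 0.273274 = 0.7494. C = 1 - H(p) = 1 - 0.7494 = 0.2506

0.2506 bits


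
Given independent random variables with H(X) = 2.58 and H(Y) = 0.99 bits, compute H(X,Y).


For independent variables, H(X,Y) = H(X) + H(Y) = 2.58 + 0.99 = 3.57

3.57 bits


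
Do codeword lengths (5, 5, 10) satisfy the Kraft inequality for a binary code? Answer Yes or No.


Kraft sum = sum(2^(-l_i)) = 0.0635, need <= 1. Result: satisfied (a binary prefix-free code with these lengths exists)

Yes


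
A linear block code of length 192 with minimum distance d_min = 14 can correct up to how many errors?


Correction capability = floor((d-1)/2) = floor((14-1)/2) = 6

6 errors


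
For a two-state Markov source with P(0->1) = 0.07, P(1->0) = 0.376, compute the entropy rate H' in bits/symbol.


Stationary distribution: pi_0 = p10/(p01+p10) = 0.843, pi_1 = 0.157. Entropy rate H' = pi_0*H(p01) + pi_1*H(p10) = 0.843*0.3659 + 0.157*0.9552 = 0.4584

0.4584 bits/symbol


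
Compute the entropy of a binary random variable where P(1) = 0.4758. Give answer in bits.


H = -p*log2(p) - (1-p)*log2(1-p). -0.4758*log2(0.4758) = 0.509854; -0.5242*log2(0.5242) = 0.488455. H = 0.509854 + 0.488455 = 0.9983

0.9983 bits


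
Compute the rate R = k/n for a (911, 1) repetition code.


Rate = k/n = 1/911

1/911


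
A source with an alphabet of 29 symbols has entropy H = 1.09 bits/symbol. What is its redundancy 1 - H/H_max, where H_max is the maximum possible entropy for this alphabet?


H_max = log2(K) = log2(29) = 4.858 bits/symbol. Redundancy = 1 - H/H_max = 1 - 1.09/4.858 = 1 - 0.2244 = 0.7756

0.7756


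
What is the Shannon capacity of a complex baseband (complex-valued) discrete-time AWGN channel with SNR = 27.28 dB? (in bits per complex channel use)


SNR_linear = 10^(27.28/10) = 534.5644; C = log2(1 + SNR_linear) = log2(1 + 534.5644) = 9.0649

9.0649 bits/channel use


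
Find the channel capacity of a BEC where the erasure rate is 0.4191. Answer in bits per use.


C = 1 - epsilon = 1 - 0.4191 = 0.5809

0.5809 bits


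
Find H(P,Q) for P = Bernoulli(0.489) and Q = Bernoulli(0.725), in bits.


H(P,Q) = -p*log2(q) - (1-p)*log2(1-q). -0.489*log2(0.725) = 0.226870; -0.511*log2(0.275) = 0.951736. H(P,Q) = 0.226870 + 0.951736 = 1.1786

1.1786 bits


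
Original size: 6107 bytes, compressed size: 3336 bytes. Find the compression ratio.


Ratio = original / compressed = 6107 / 3336 = 1.8306

1.8306


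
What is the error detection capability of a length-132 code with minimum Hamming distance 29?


Detection capability = d_min - 1 = 29 - 1 = 28

28 errors


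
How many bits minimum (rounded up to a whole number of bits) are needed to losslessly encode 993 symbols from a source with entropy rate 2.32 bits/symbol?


Minimum bits >= n * H = 993 * 2.32 = 2303.76, rounded up to a whole number of bits = 2304

2304 bits


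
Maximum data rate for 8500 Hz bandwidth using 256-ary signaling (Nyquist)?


Rate = 2 * B * log2(M) = 2 * 8500 * 8.0 = 136000.0

136000.0 bps


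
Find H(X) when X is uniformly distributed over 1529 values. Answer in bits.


H = log2(n) = log2(1529) = 10.5784

10.5784 bits


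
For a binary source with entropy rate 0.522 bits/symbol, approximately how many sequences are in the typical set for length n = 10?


log2|A_typical| = nH = 10 * 0.522 = 5.22, so |A_typical| ~ 2^5.22 = 3.727e+01

3.727e+01


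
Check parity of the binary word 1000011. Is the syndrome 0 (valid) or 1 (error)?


Syndrome = XOR of all bits = 1 XOR 0 XOR 0 XOR 0 XOR 0 XOR 1 XOR 1 = 1

1


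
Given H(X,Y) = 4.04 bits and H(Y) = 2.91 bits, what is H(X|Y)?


H(X|Y) = H(X,Y) - H(Y) = 4.04 - 2.91 = 1.13

1.13 bits


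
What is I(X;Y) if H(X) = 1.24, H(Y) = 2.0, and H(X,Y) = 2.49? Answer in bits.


I(X;Y) = H(X) + H(Y) - H(X,Y) = 1.24 + 2.0 - 2.49 = 0.75

0.75 bits


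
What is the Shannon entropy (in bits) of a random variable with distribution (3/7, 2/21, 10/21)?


H = -sum(p_i * log2(p_i)). Terms: -(3/7)*log2(3/7) = 0.523882; -(2/21)*log2(2/21) = 0.323078; -(10/21)*log2(10/21) = 0.509709. H = 0.523882 + 0.323078 + 0.509709 = 1.3567

1.3567 bits


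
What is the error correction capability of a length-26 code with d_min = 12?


Correction capability = floor((d-1)/2) = floor((12-1)/2) = 5

5 errors


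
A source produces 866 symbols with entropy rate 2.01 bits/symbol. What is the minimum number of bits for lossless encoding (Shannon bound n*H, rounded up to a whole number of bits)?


Minimum bits >= n * H = 866 * 2.01 = 1740.66, rounded up to a whole number of bits = 1741

1741 bits


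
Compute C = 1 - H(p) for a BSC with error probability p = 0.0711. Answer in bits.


H(p) = -p*log2(p) - (1-p)*log2(1-p) = -0.0711*log2(0.0711) - 0.9289*log2(0.9289) = 0.271176 + 0.098839 = 0.37. C = 1 - H(p) = 1 - 0.37 = 0.63

0.63 bits


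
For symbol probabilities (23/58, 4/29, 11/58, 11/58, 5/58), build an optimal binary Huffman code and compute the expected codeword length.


Huffman construction (repeatedly merge the two least-probable nodes; each merge adds 1 bit to every symbol beneath it): 5/58 + 4/29 = 13/58; 11/58 + 11/58 = 11/29; 13/58 + 11/29 = 35/58; 23/58 + 35/58 = 1. Resulting codeword lengths (in the order the probabilities were given): (1, 3, 3, 3, 3). L_avg = sum(p_i * l_i) = 23/58*1 + 4/29*3 + 11/58*3 + 11/58*3 + 5/58*3 = 64/29 = 2.2069

2.2069 bits


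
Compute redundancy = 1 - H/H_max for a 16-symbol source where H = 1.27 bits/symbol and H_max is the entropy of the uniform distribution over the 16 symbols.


H_max = log2(K) = log2(16) = 4.0 bits/symbol. Redundancy = 1 - H/H_max = 1 - 1.27/4.0 = 1 - 0.3175 = 0.6825

0.6825


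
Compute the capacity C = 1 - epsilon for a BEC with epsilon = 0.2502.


C = 1 - epsilon = 1 - 0.2502 = 0.7498

0.7498 bits


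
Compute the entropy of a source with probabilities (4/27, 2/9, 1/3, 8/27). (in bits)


H = -sum(p_i * log2(p_i)). Terms: -(4/27)*log2(4/27) = 0.408131; -(2/9)*log2(2/9) = 0.482206; -(1/3)*log2(1/3) = 0.528321; -(8/27)*log2(8/27) = 0.519967. H = 0.408131 + 0.482206 + 0.528321 + 0.519967 = 1.9386

1.9386 bits


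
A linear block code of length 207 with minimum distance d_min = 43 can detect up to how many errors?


Detection capability = d_min - 1 = 43 - 1 = 42

42 errors


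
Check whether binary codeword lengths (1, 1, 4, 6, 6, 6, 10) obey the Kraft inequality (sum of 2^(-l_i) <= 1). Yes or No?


Kraft sum = sum(2^(-l_i)) = 1.1104, need <= 1. Result: violated (a binary prefix-free code with these lengths cannot exist)

No


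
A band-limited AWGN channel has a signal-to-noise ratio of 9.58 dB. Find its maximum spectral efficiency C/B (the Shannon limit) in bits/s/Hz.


SNR_linear = 10^(9.58/10) = 9.0782; C/B = log2(1 + SNR_linear) = log2(1 + 9.0782) = 3.3332

3.3332 bits/s/Hz


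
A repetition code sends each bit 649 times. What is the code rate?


Rate = k/n = 1/649

1/649


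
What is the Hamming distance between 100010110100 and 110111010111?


Count differing positions: . ^ . ^ . ^ ^ . . . ^ ^ = 6 differences

6


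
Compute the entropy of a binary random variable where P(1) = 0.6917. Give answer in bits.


H = -p*log2(p) - (1-p)*log2(1-p). -0.6917*log2(0.6917) = 0.367833; -0.3083*log2(0.3083) = 0.523368. H = 0.367833 + 0.523368 = 0.8912

0.8912 bits


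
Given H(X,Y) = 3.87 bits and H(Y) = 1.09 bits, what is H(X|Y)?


H(X|Y) = H(X,Y) - H(Y) = 3.87 - 1.09 = 2.78

2.78 bits


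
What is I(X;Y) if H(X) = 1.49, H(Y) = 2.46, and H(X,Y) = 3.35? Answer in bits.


I(X;Y) = H(X) + H(Y) - H(X,Y) = 1.49 + 2.46 - 3.35 = 0.6

0.6 bits


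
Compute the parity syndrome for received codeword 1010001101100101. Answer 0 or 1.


Syndrome = XOR of all bits = 1 XOR 0 XOR 1 XOR 0 XOR 0 XOR 0 XOR 1 XOR 1 XOR 0 XOR 1 XOR 1 XOR 0 XOR 0 XOR 1 XOR 0 XOR 1 = 0

0


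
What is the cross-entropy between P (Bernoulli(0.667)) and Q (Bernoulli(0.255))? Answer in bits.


H(P,Q) = -p*log2(q) - (1-p)*log2(1-q). -0.667*log2(0.255) = 1.314944; -0.333*log2(0.745) = 0.141421. H(P,Q) = 1.314944 + 0.141421 = 1.4564

1.4564 bits


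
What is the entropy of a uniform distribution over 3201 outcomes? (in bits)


H = log2(n) = log2(3201) = 11.6443

11.6443 bits


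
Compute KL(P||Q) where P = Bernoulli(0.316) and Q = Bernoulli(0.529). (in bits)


KL = p*log2(p/q) + (1-p)*log2((1-p)/(1-q)) = 0.316*log2(0.316/0.529) + 0.684*log2(0.684/0.471) = 0.1333

0.1333 bits


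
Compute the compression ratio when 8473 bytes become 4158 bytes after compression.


Ratio = original / compressed = 8473 / 4158 = 2.0378

2.0378


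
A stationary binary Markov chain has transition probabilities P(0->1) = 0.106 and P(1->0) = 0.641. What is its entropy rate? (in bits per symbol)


Stationary distribution: pi_0 = p10/(p01+p10) = 0.8581, pi_1 = 0.1419. Entropy rate H' = pi_0*H(p01) + pi_1*H(p10) = 0.8581*0.4877 + 0.1419*0.9418 = 0.5522

0.5522 bits/symbol


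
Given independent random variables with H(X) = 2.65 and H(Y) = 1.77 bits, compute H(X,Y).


For independent variables, H(X,Y) = H(X) + H(Y) = 2.65 + 1.77 = 4.42

4.42 bits


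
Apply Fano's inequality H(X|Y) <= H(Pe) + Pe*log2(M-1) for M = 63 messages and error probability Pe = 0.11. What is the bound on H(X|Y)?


H(Pe) = -Pe*log2(Pe) - (1-Pe)*log2(1-Pe) = -0.11*log2(0.11) - 0.89*log2(0.89) = 0.350287 + 0.149629 = 0.4999. Pe*log2(M-1) = 0.11*log2(62) = 0.654962. Bound = H(Pe) + Pe*log2(M-1) = 0.350287 + 0.149629 + 0.654962 = 1.1549

1.1549 bits


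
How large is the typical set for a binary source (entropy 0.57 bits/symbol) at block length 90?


log2|A_typical| = nH = 90 * 0.57 = 51.3, so |A_typical| ~ 2^51.3 = 2.772e+15

2.772e+15


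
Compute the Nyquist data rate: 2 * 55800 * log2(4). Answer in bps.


Rate = 2 * B * log2(M) = 2 * 55800 * 2.0 = 223200.0

223200.0 bps


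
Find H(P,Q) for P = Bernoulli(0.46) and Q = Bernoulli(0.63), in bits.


H(P,Q) = -p*log2(q) - (1-p)*log2(1-q). -0.46*log2(0.63) = 0.306625; -0.54*log2(0.37) = 0.774578. H(P,Q) = 0.306625 + 0.774578 = 1.0812

1.0812 bits


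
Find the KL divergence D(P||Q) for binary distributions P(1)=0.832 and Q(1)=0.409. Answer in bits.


KL = p*log2(p/q) + (1-p)*log2((1-p)/(1-q)) = 0.832*log2(0.832/0.409) + 0.168*log2(0.168/0.591) = 0.5475

0.5475 bits


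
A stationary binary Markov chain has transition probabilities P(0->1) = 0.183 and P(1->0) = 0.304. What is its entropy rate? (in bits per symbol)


Stationary distribution: pi_0 = p10/(p01+p10) = 0.6242, pi_1 = 0.3758. Entropy rate H' = pi_0*H(p01) + pi_1*H(p10) = 0.6242*0.6866 + 0.3758*0.8861 = 0.7616

0.7616 bits/symbol


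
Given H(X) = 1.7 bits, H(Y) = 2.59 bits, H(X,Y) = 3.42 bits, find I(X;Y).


I(X;Y) = H(X) + H(Y) - H(X,Y) = 1.7 + 2.59 - 3.42 = 0.87

0.87 bits


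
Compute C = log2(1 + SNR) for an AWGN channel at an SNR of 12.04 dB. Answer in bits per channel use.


SNR_linear = 10^(12.04/10) = 15.9956; C = log2(1 + SNR_linear) = log2(1 + 15.9956) = 4.0871

4.0871 bits/channel use


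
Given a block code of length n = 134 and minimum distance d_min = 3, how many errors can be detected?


Detection capability = d_min - 1 = 3 - 1 = 2

2 errors


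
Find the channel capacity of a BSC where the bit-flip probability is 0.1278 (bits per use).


H(p) = -p*log2(p) - (1-p)*log2(1-p) = -0.1278*log2(0.1278) - 0.8722*log2(0.8722) = 0.379316 + 0.172058 = 0.5514. C = 1 - H(p) = 1 - 0.5514 = 0.4486

0.4486 bits


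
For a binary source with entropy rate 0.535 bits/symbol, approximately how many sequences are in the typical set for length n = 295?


log2|A_typical| = nH = 295 * 0.535 = 157.825, so |A_typical| ~ 2^157.825 = 3.236e+47

3.236e+47


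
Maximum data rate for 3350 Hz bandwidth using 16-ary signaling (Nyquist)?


Rate = 2 * B * log2(M) = 2 * 3350 * 4.0 = 26800.0

26800.0 bps


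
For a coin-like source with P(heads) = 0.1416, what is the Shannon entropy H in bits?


H = -p*log2(p) - (1-p)*log2(1-p). -0.1416*log2(0.1416) = 0.399327; -0.8584*log2(0.8584) = 0.189087. H = 0.399327 + 0.189087 = 0.5884

0.5884 bits


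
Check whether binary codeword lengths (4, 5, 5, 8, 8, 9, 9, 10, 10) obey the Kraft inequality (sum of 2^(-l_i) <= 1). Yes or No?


Kraft sum = sum(2^(-l_i)) = 0.1387, need <= 1. Result: satisfied (a binary prefix-free code with these lengths exists)

Yes


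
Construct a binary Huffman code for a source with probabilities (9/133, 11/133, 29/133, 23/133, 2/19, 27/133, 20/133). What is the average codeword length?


Huffman construction (repeatedly merge the two least-probable nodes; each merge adds 1 bit to every symbol beneath it): 9/133 + 11/133 = 20/133; 2/19 + 20/133 = 34/133; 20/133 + 23/133 = 43/133; 27/133 + 29/133 = 8/19; 34/133 + 43/133 = 11/19; 8/19 + 11/19 = 1. Resulting codeword lengths (in the order the probabilities were given): (4, 4, 2, 3, 3, 2, 3). L_avg = sum(p_i * l_i) = 9/133*4 + 11/133*4 + 29/133*2 + 23/133*3 + 2/19*3 + 27/133*2 + 20/133*3 = 363/133 = 2.7293

2.7293 bits


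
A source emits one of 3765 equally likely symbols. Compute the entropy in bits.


H = log2(n) = log2(3765) = 11.8784

11.8784 bits


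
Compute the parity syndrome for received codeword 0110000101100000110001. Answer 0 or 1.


Syndrome = XOR of all bits = 0 XOR 1 XOR 1 XOR 0 XOR 0 XOR 0 XOR 0 XOR 1 XOR 0 XOR 1 XOR 1 XOR 0 XOR 0 XOR 0 XOR 0 XOR 0 XOR 1 XOR 1 XOR 0 XOR 0 XOR 0 XOR 1 = 0

0


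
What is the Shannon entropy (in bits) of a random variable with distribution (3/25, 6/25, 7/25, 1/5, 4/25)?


H = -sum(p_i * log2(p_i)). Terms: -(3/25)*log2(3/25) = 0.367067; -(6/25)*log2(6/25) = 0.494134; -(7/25)*log2(7/25) = 0.514220; -(1/5)*log2(1/5) = 0.464386; -(4/25)*log2(4/25) = 0.423017. H = 0.367067 + 0.494134 + 0.514220 + 0.464386 + 0.423017 = 2.2628

2.2628 bits


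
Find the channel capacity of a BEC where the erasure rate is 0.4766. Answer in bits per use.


C = 1 - epsilon = 1 - 0.4766 = 0.5234

0.5234 bits


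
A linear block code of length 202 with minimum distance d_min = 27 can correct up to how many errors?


Correction capability = floor((d-1)/2) = floor((27-1)/2) = 13

13 errors


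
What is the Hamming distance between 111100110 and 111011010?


Count differing positions: . . . ^ ^ ^ ^ . . = 4 differences

4


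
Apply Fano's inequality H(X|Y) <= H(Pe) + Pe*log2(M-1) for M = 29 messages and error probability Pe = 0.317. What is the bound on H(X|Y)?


H(Pe) = -Pe*log2(Pe) - (1-Pe)*log2(1-Pe) = -0.317*log2(0.317) - 0.683*log2(0.683) = 0.525410 + 0.375679 = 0.9011. Pe*log2(M-1) = 0.317*log2(28) = 1.523932. Bound = H(Pe) + Pe*log2(M-1) = 0.525410 + 0.375679 + 1.523932 = 2.425

2.425 bits


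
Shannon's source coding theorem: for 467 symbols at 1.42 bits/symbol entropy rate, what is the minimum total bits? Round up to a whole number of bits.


Minimum bits >= n * H = 467 * 1.42 = 663.14, rounded up to a whole number of bits = 664

664 bits


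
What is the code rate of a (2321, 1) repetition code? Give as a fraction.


Rate = k/n = 1/2321

1/2321


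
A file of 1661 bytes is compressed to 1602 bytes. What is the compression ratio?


Ratio = original / compressed = 1661 / 1602 = 1.0368

1.0368


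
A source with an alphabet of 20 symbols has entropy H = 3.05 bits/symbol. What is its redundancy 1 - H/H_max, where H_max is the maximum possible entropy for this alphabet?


H_max = log2(K) = log2(20) = 4.3219 bits/symbol. Redundancy = 1 - H/H_max = 1 - 3.05/4.3219 = 1 - 0.7057 = 0.2943

0.2943


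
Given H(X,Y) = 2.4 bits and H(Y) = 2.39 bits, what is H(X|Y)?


H(X|Y) = H(X,Y) - H(Y) = 2.4 - 2.39 = 0.01

0.01 bits


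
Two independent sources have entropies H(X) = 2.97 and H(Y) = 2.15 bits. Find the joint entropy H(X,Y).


For independent variables, H(X,Y) = H(X) + H(Y) = 2.97 + 2.15 = 5.12

5.12 bits


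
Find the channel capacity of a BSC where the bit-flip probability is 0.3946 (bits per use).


H(p) = -p*log2(p) - (1-p)*log2(1-p) = -0.3946*log2(0.3946) - 0.6054*log2(0.6054) = 0.529371 + 0.438333 = 0.9677. C = 1 - H(p) = 1 - 0.9677 = 0.0323

0.0323 bits


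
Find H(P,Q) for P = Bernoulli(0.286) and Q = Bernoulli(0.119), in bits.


H(P,Q) = -p*log2(q) - (1-p)*log2(1-q). -0.286*log2(0.119) = 0.878296; -0.714*log2(0.881) = 0.130509. H(P,Q) = 0.878296 + 0.130509 = 1.0088

1.0088 bits


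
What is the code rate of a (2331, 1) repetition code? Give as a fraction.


Rate = k/n = 1/2331

1/2331


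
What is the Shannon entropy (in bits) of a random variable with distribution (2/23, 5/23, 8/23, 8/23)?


H = -sum(p_i * log2(p_i)). Terms: -(2/23)*log2(2/23) = 0.306397; -(5/23)*log2(5/23) = 0.478616; -(8/23)*log2(8/23) = 0.529935; -(8/23)*log2(8/23) = 0.529935. H = 0.306397 + 0.478616 + 0.529935 + 0.529935 = 1.8449

1.8449 bits


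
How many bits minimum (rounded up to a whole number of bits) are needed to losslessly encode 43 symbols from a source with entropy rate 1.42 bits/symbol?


Minimum bits >= n * H = 43 * 1.42 = 61.06, rounded up to a whole number of bits = 62

62 bits


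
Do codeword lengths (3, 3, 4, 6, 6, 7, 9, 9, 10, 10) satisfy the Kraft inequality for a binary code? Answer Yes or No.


Kraft sum = sum(2^(-l_i)) = 0.3574, need <= 1. Result: satisfied (a binary prefix-free code with these lengths exists)

Yes


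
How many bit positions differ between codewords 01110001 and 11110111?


Count differing positions: ^ . . . . ^ ^ . = 3 differences

3


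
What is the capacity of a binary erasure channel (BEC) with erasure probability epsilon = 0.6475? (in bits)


C = 1 - epsilon = 1 - 0.6475 = 0.3525

0.3525 bits


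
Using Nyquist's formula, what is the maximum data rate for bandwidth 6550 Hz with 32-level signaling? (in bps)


Rate = 2 * B * log2(M) = 2 * 6550 * 5.0 = 65500.0

65500.0 bps


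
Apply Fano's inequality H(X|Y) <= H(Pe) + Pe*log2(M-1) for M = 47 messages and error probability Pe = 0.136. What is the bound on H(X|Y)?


H(Pe) = -Pe*log2(Pe) - (1-Pe)*log2(1-Pe) = -0.136*log2(0.136) - 0.864*log2(0.864) = 0.391452 + 0.182215 = 0.5737. Pe*log2(M-1) = 0.136*log2(46) = 0.751204. Bound = H(Pe) + Pe*log2(M-1) = 0.391452 + 0.182215 + 0.751204 = 1.3249

1.3249 bits


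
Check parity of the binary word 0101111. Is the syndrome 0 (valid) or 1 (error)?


Syndrome = XOR of all bits = 0 XOR 1 XOR 0 XOR 1 XOR 1 XOR 1 XOR 1 = 1

1


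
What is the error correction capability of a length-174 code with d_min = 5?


Correction capability = floor((d-1)/2) = floor((5-1)/2) = 2

2 errors


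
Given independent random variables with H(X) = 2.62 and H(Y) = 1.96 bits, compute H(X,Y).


For independent variables, H(X,Y) = H(X) + H(Y) = 2.62 + 1.96 = 4.58

4.58 bits


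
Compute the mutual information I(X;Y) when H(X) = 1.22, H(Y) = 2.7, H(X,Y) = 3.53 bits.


I(X;Y) = H(X) + H(Y) - H(X,Y) = 1.22 + 2.7 - 3.53 = 0.39

0.39 bits


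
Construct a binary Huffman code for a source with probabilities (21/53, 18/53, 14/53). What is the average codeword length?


Huffman construction (repeatedly merge the two least-probable nodes; each merge adds 1 bit to every symbol beneath it): 14/53 + 18/53 = 32/53; 21/53 + 32/53 = 1. Resulting codeword lengths (in the order the probabilities were given): (1, 2, 2). L_avg = sum(p_i * l_i) = 21/53*1 + 18/53*2 + 14/53*2 = 85/53 = 1.6038

1.6038 bits


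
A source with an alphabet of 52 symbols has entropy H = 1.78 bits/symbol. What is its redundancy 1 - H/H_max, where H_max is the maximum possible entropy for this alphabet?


H_max = log2(K) = log2(52) = 5.7004 bits/symbol. Redundancy = 1 - H/H_max = 1 - 1.78/5.7004 = 1 - 0.3123 = 0.6877

0.6877


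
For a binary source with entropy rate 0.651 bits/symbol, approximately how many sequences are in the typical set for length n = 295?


log2|A_typical| = nH = 295 * 0.651 = 192.045, so |A_typical| ~ 2^192.045 = 6.476e+57

6.476e+57


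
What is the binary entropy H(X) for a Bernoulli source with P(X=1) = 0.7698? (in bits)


H = -p*log2(p) - (1-p)*log2(1-p). -0.7698*log2(0.7698) = 0.290557; -0.2302*log2(0.2302) = 0.487803. H = 0.290557 + 0.487803 = 0.7784

0.7784 bits


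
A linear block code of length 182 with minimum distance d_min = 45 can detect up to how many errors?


Detection capability = d_min - 1 = 45 - 1 = 44

44 errors


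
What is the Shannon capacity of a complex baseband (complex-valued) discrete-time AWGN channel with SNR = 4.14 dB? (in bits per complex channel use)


SNR_linear = 10^(4.14/10) = 2.5942; C = log2(1 + SNR_linear) = log2(1 + 2.5942) = 1.8457

1.8457 bits/channel use


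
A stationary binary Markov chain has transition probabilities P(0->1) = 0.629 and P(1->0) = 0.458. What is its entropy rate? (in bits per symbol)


Stationary distribution: pi_0 = p10/(p01+p10) = 0.4213, pi_1 = 0.5787. Entropy rate H' = pi_0*H(p01) + pi_1*H(p10) = 0.4213*0.9514 + 0.5787*0.9949 = 0.9766

0.9766 bits/symbol


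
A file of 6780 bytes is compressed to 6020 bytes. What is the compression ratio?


Ratio = original / compressed = 6780 / 6020 = 1.1262

1.1262


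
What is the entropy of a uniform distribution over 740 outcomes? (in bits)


H = log2(n) = log2(740) = 9.5314

9.5314 bits


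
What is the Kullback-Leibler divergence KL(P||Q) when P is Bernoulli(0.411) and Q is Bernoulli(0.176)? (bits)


KL = p*log2(p/q) + (1-p)*log2((1-p)/(1-q)) = 0.411*log2(0.411/0.176) + 0.589*log2(0.589/0.824) = 0.2176

0.2176 bits


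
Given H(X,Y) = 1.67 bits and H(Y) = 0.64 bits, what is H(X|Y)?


H(X|Y) = H(X,Y) - H(Y) = 1.67 - 0.64 = 1.03

1.03 bits


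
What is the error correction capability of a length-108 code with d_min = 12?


Correction capability = floor((d-1)/2) = floor((12-1)/2) = 5

5 errors


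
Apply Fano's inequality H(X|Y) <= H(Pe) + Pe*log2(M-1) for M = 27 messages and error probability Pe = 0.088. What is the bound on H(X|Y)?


H(Pe) = -Pe*log2(Pe) - (1-Pe)*log2(1-Pe) = -0.088*log2(0.088) - 0.912*log2(0.912) = 0.308559 + 0.121200 = 0.4298. Pe*log2(M-1) = 0.088*log2(26) = 0.413639. Bound = H(Pe) + Pe*log2(M-1) = 0.308559 + 0.121200 + 0.413639 = 0.8434

0.8434 bits


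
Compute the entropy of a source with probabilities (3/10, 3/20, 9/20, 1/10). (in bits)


H = -sum(p_i * log2(p_i)). Terms: -(3/10)*log2(3/10) = 0.521090; -(3/20)*log2(3/20) = 0.410545; -(9/20)*log2(9/20) = 0.518401; -(1/10)*log2(1/10) = 0.332193. H = 0.521090 + 0.410545 + 0.518401 + 0.332193 = 1.7822

1.7822 bits


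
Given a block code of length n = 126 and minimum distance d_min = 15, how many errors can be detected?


Detection capability = d_min - 1 = 15 - 1 = 14

14 errors


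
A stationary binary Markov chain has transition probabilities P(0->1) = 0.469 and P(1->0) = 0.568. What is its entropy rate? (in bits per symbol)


Stationary distribution: pi_0 = p10/(p01+p10) = 0.5477, pi_1 = 0.4523. Entropy rate H' = pi_0*H(p01) + pi_1*H(p10) = 0.5477*0.9972 + 0.4523*0.9866 = 0.9924

0.9924 bits/symbol


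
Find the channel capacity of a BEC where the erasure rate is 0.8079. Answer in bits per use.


C = 1 - epsilon = 1 - 0.8079 = 0.1921

0.1921 bits


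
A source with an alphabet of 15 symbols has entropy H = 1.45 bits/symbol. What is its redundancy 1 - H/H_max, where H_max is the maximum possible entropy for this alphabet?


H_max = log2(K) = log2(15) = 3.9069 bits/symbol. Redundancy = 1 - H/H_max = 1 - 1.45/3.9069 = 1 - 0.3711 = 0.6289

0.6289


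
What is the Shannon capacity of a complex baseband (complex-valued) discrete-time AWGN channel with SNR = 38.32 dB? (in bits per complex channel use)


SNR_linear = 10^(38.32/10) = 6792.0363; C = log2(1 + SNR_linear) = log2(1 + 6792.0363) = 12.7298

12.7298 bits/channel use


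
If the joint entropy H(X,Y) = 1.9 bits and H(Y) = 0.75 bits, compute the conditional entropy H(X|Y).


H(X|Y) = H(X,Y) - H(Y) = 1.9 - 0.75 = 1.15

1.15 bits


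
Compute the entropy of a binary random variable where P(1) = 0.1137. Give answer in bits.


H = -p*log2(p) - (1-p)*log2(1-p). -0.1137*log2(0.1137) = 0.356642; -0.8863*log2(0.8863) = 0.154334. H = 0.356642 + 0.154334 = 0.511

0.511 bits


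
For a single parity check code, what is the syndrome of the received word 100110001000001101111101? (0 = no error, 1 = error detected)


Syndrome = XOR of all bits = 1 XOR 0 XOR 0 XOR 1 XOR 1 XOR 0 XOR 0 XOR 0 XOR 1 XOR 0 XOR 0 XOR 0 XOR 0 XOR 0 XOR 1 XOR 1 XOR 0 XOR 1 XOR 1 XOR 1 XOR 1 XOR 1 XOR 0 XOR 1 = 0

0


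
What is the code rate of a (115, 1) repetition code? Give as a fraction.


Rate = k/n = 1/115

1/115


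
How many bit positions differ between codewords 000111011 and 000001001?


Count differing positions: . . . ^ ^ . . ^ . = 3 differences

3


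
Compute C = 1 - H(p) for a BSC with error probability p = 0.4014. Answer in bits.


H(p) = -p*log2(p) - (1-p)*log2(1-p) = -0.4014*log2(0.4014) - 0.5986*log2(0.5986) = 0.528599 + 0.443165 = 0.9718. C = 1 - H(p) = 1 - 0.9718 = 0.0282

0.0282 bits


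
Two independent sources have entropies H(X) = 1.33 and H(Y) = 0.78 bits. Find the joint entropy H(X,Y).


For independent variables, H(X,Y) = H(X) + H(Y) = 1.33 + 0.78 = 2.11

2.11 bits


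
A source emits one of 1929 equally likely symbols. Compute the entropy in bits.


H = log2(n) = log2(1929) = 10.9136

10.9136 bits


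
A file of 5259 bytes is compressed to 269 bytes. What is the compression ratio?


Ratio = original / compressed = 5259 / 269 = 19.5502

19.5502


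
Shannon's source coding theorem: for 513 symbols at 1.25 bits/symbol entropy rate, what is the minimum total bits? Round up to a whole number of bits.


Minimum bits >= n * H = 513 * 1.25 = 641.25, rounded up to a whole number of bits = 642

642 bits


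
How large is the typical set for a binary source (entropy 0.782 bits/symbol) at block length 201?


log2|A_typical| = nH = 201 * 0.782 = 157.182, so |A_typical| ~ 2^157.182 = 2.073e+47

2.073e+47


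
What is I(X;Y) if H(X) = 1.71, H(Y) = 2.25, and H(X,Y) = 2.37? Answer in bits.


I(X;Y) = H(X) + H(Y) - H(X,Y) = 1.71 + 2.25 - 2.37 = 1.59

1.59 bits


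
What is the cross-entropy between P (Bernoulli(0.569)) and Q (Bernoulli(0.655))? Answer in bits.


H(P,Q) = -p*log2(q) - (1-p)*log2(1-q). -0.569*log2(0.655) = 0.347336; -0.431*log2(0.345) = 0.661728. H(P,Q) = 0.347336 + 0.661728 = 1.0091

1.0091 bits


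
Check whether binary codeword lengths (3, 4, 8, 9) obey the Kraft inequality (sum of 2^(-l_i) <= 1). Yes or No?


Kraft sum = sum(2^(-l_i)) = 0.1934, need <= 1. Result: satisfied (a binary prefix-free code with these lengths exists)

Yes


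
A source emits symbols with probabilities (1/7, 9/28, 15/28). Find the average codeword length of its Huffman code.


Huffman construction (repeatedly merge the two least-probable nodes; each merge adds 1 bit to every symbol beneath it): 1/7 + 9/28 = 13/28; 13/28 + 15/28 = 1. Resulting codeword lengths (in the order the probabilities were given): (2, 2, 1). L_avg = sum(p_i * l_i) = 1/7*2 + 9/28*2 + 15/28*1 = 41/28 = 1.4643

1.4643 bits


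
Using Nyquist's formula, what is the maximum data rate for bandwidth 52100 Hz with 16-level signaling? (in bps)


Rate = 2 * B * log2(M) = 2 * 52100 * 4.0 = 416800.0

416800.0 bps


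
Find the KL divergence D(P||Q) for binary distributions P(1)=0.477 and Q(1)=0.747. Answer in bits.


KL = p*log2(p/q) + (1-p)*log2((1-p)/(1-q)) = 0.477*log2(0.477/0.747) + 0.523*log2(0.523/0.253) = 0.2393

0.2393 bits


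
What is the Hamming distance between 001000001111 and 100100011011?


Count differing positions: ^ . ^ ^ . . . ^ . ^ . . = 5 differences

5


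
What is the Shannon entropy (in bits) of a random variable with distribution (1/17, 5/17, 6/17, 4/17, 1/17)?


H = -sum(p_i * log2(p_i)). Terms: -(1/17)*log2(1/17) = 0.240439; -(5/17)*log2(5/17) = 0.519275; -(6/17)*log2(6/17) = 0.530294; -(4/17)*log2(4/17) = 0.491168; -(1/17)*log2(1/17) = 0.240439. H = 0.240439 + 0.519275 + 0.530294 + 0.491168 + 0.240439 = 2.0216

2.0216 bits


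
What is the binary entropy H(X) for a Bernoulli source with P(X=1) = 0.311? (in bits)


H = -p*log2(p) - (1-p)*log2(1-p). -0.311*log2(0.311) = 0.524039; -0.689*log2(0.689) = 0.370285. H = 0.524039 + 0.370285 = 0.8943

0.8943 bits


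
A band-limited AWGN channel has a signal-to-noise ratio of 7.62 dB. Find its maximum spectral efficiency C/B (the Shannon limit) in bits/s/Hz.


SNR_linear = 10^(7.62/10) = 5.781; C/B = log2(1 + SNR_linear) = log2(1 + 5.781) = 2.7615

2.7615 bits/s/Hz


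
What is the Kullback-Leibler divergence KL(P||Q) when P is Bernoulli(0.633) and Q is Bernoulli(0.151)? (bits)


KL = p*log2(p/q) + (1-p)*log2((1-p)/(1-q)) = 0.633*log2(0.633/0.151) + 0.367*log2(0.367/0.849) = 0.8648

0.8648 bits


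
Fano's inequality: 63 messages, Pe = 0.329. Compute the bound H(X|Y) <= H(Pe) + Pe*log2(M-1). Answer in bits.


H(Pe) = -Pe*log2(Pe) - (1-Pe)*log2(1-Pe) = -0.329*log2(0.329) - 0.671*log2(0.671) = 0.527664 + 0.386238 = 0.9139. Pe*log2(M-1) = 0.329*log2(62) = 1.958931. Bound = H(Pe) + Pe*log2(M-1) = 0.527664 + 0.386238 + 1.958931 = 2.8728

2.8728 bits


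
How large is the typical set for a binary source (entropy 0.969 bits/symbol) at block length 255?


log2|A_typical| = nH = 255 * 0.969 = 247.095, so |A_typical| ~ 2^247.095 = 2.415e+74

2.415e+74


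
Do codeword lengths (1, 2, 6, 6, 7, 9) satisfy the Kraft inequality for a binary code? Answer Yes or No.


Kraft sum = sum(2^(-l_i)) = 0.791, need <= 1. Result: satisfied (a binary prefix-free code with these lengths exists)

Yes


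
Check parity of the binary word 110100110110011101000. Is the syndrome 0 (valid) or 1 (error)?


Syndrome = XOR of all bits = 1 XOR 1 XOR 0 XOR 1 XOR 0 XOR 0 XOR 1 XOR 1 XOR 0 XOR 1 XOR 1 XOR 0 XOR 0 XOR 1 XOR 1 XOR 1 XOR 0 XOR 1 XOR 0 XOR 0 XOR 0 = 1

1


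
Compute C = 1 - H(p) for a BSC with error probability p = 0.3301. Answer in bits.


H(p) = -p*log2(p) - (1-p)*log2(1-p) = -0.3301*log2(0.3301) - 0.6699*log2(0.6699) = 0.527838 + 0.387190 = 0.915. C = 1 - H(p) = 1 - 0.915 = 0.085

0.085 bits


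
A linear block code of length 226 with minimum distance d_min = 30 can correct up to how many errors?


Correction capability = floor((d-1)/2) = floor((30-1)/2) = 14

14 errors


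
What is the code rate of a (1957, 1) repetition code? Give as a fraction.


Rate = k/n = 1/1957

1/1957


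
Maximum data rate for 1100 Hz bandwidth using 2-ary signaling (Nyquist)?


Rate = 2 * B * log2(M) = 2 * 1100 * 1.0 = 2200.0

2200.0 bps


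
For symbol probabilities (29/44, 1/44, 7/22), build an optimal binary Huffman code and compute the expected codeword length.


Huffman construction (repeatedly merge the two least-probable nodes; each merge adds 1 bit to every symbol beneath it): 1/44 + 7/22 = 15/44; 15/44 + 29/44 = 1. Resulting codeword lengths (in the order the probabilities were given): (1, 2, 2). L_avg = sum(p_i * l_i) = 29/44*1 + 1/44*2 + 7/22*2 = 59/44 = 1.3409

1.3409 bits
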